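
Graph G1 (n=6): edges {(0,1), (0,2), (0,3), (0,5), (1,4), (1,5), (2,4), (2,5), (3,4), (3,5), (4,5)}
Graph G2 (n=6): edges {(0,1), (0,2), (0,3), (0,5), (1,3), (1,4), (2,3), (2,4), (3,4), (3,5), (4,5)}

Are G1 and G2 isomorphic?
Yes, isomorphic

The graphs are isomorphic.
One valid mapping φ: V(G1) → V(G2): 0→0, 1→1, 2→5, 3→2, 4→4, 5→3

Verify φ preserves adjacency — for each edge of G1, its image is an edge of G2:
  (0,1) → (φ(0),φ(1)) = (0,1) ∈ E(G2) ✓
  (0,2) → (φ(0),φ(2)) = (0,5) ∈ E(G2) ✓
  (0,3) → (φ(0),φ(3)) = (0,2) ∈ E(G2) ✓
  (0,5) → (φ(0),φ(5)) = (0,3) ∈ E(G2) ✓
  (1,4) → (φ(1),φ(4)) = (1,4) ∈ E(G2) ✓
  (1,5) → (φ(1),φ(5)) = (1,3) ∈ E(G2) ✓
  (2,4) → (φ(2),φ(4)) = (4,5) ∈ E(G2) ✓
  (2,5) → (φ(2),φ(5)) = (3,5) ∈ E(G2) ✓
  (3,4) → (φ(3),φ(4)) = (2,4) ∈ E(G2) ✓
  (3,5) → (φ(3),φ(5)) = (2,3) ∈ E(G2) ✓
  (4,5) → (φ(4),φ(5)) = (3,4) ∈ E(G2) ✓
All 11 edges of G1 map to edges of G2, and |E(G1)| = |E(G2)| = 11, so φ is a bijection on edges as well as vertices. Hence G1 ≅ G2.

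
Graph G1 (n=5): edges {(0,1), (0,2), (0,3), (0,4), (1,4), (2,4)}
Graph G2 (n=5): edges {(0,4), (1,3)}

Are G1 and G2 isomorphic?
No, not isomorphic

The graphs are NOT isomorphic.

Connected components of G1: 1 component(s) with vertex sets [[0, 1, 2, 3, 4]], sizes [5].
Connected components of G2: 3 component(s) with vertex sets [[2], [0, 4], [1, 3]], sizes [1, 2, 2].
The number of connected components (and the multiset of component sizes) is an isomorphism invariant — an isomorphism maps each component of G1 bijectively onto a component of G2. Since G1 has 1 component(s) and G2 has 3, they cannot be isomorphic.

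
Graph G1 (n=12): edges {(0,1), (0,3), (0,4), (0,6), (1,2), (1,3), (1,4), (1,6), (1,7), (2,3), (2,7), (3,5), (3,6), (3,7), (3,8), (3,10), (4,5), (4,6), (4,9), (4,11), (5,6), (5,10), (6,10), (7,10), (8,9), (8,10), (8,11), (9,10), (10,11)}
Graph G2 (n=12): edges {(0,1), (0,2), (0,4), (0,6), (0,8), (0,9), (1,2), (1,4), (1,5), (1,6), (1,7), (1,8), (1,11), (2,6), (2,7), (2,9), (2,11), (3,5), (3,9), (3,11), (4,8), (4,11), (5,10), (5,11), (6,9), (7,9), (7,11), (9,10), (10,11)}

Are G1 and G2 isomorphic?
Yes, isomorphic

The graphs are isomorphic.
One valid mapping φ: V(G1) → V(G2): 0→6, 1→0, 2→8, 3→1, 4→9, 5→7, 6→2, 7→4, 8→5, 9→3, 10→11, 11→10

Verify φ preserves adjacency — for each edge of G1, its image is an edge of G2:
  (0,1) → (φ(0),φ(1)) = (0,6) ∈ E(G2) ✓
  (0,3) → (φ(0),φ(3)) = (1,6) ∈ E(G2) ✓
  (0,4) → (φ(0),φ(4)) = (6,9) ∈ E(G2) ✓
  (0,6) → (φ(0),φ(6)) = (2,6) ∈ E(G2) ✓
  (1,2) → (φ(1),φ(2)) = (0,8) ∈ E(G2) ✓
  (1,3) → (φ(1),φ(3)) = (0,1) ∈ E(G2) ✓
  (1,4) → (φ(1),φ(4)) = (0,9) ∈ E(G2) ✓
  (1,6) → (φ(1),φ(6)) = (0,2) ∈ E(G2) ✓
  (1,7) → (φ(1),φ(7)) = (0,4) ∈ E(G2) ✓
  (2,3) → (φ(2),φ(3)) = (1,8) ∈ E(G2) ✓
  (2,7) → (φ(2),φ(7)) = (4,8) ∈ E(G2) ✓
  (3,5) → (φ(3),φ(5)) = (1,7) ∈ E(G2) ✓
  (3,6) → (φ(3),φ(6)) = (1,2) ∈ E(G2) ✓
  (3,7) → (φ(3),φ(7)) = (1,4) ∈ E(G2) ✓
  (3,8) → (φ(3),φ(8)) = (1,5) ∈ E(G2) ✓
  (3,10) → (φ(3),φ(10)) = (1,11) ∈ E(G2) ✓
  (4,5) → (φ(4),φ(5)) = (7,9) ∈ E(G2) ✓
  (4,6) → (φ(4),φ(6)) = (2,9) ∈ E(G2) ✓
  (4,9) → (φ(4),φ(9)) = (3,9) ∈ E(G2) ✓
  (4,11) → (φ(4),φ(11)) = (9,10) ∈ E(G2) ✓
  (5,6) → (φ(5),φ(6)) = (2,7) ∈ E(G2) ✓
  (5,10) → (φ(5),φ(10)) = (7,11) ∈ E(G2) ✓
  (6,10) → (φ(6),φ(10)) = (2,11) ∈ E(G2) ✓
  (7,10) → (φ(7),φ(10)) = (4,11) ∈ E(G2) ✓
  (8,9) → (φ(8),φ(9)) = (3,5) ∈ E(G2) ✓
  (8,10) → (φ(8),φ(10)) = (5,11) ∈ E(G2) ✓
  (8,11) → (φ(8),φ(11)) = (5,10) ∈ E(G2) ✓
  (9,10) → (φ(9),φ(10)) = (3,11) ∈ E(G2) ✓
  (10,11) → (φ(10),φ(11)) = (10,11) ∈ E(G2) ✓
All 29 edges of G1 map to edges of G2, and |E(G1)| = |E(G2)| = 29, so φ is a bijection on edges as well as vertices. Hence G1 ≅ G2.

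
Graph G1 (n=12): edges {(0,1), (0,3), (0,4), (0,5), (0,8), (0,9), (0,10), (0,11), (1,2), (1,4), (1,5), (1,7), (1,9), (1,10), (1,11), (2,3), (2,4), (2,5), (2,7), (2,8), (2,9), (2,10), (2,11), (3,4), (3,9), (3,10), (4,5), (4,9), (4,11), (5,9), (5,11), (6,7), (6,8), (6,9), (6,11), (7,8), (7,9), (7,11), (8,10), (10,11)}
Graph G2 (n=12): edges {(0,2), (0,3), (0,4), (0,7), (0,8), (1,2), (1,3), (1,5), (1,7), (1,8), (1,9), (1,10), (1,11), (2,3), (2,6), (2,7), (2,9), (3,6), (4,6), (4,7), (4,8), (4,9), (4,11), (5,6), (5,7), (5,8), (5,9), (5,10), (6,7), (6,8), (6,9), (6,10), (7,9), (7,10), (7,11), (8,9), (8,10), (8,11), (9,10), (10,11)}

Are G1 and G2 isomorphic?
Yes, isomorphic

The graphs are isomorphic.
One valid mapping φ: V(G1) → V(G2): 0→8, 1→9, 2→7, 3→11, 4→10, 5→5, 6→3, 7→2, 8→0, 9→1, 10→4, 11→6

Verify φ preserves adjacency — for each edge of G1, its image is an edge of G2:
  (0,1) → (φ(0),φ(1)) = (8,9) ∈ E(G2) ✓
  (0,3) → (φ(0),φ(3)) = (8,11) ∈ E(G2) ✓
  (0,4) → (φ(0),φ(4)) = (8,10) ∈ E(G2) ✓
  (0,5) → (φ(0),φ(5)) = (5,8) ∈ E(G2) ✓
  (0,8) → (φ(0),φ(8)) = (0,8) ∈ E(G2) ✓
  (0,9) → (φ(0),φ(9)) = (1,8) ∈ E(G2) ✓
  (0,10) → (φ(0),φ(10)) = (4,8) ∈ E(G2) ✓
  (0,11) → (φ(0),φ(11)) = (6,8) ∈ E(G2) ✓
  (1,2) → (φ(1),φ(2)) = (7,9) ∈ E(G2) ✓
  (1,4) → (φ(1),φ(4)) = (9,10) ∈ E(G2) ✓
  (1,5) → (φ(1),φ(5)) = (5,9) ∈ E(G2) ✓
  (1,7) → (φ(1),φ(7)) = (2,9) ∈ E(G2) ✓
  (1,9) → (φ(1),φ(9)) = (1,9) ∈ E(G2) ✓
  (1,10) → (φ(1),φ(10)) = (4,9) ∈ E(G2) ✓
  (1,11) → (φ(1),φ(11)) = (6,9) ∈ E(G2) ✓
  (2,3) → (φ(2),φ(3)) = (7,11) ∈ E(G2) ✓
  (2,4) → (φ(2),φ(4)) = (7,10) ∈ E(G2) ✓
  (2,5) → (φ(2),φ(5)) = (5,7) ∈ E(G2) ✓
  (2,7) → (φ(2),φ(7)) = (2,7) ∈ E(G2) ✓
  (2,8) → (φ(2),φ(8)) = (0,7) ∈ E(G2) ✓
  (2,9) → (φ(2),φ(9)) = (1,7) ∈ E(G2) ✓
  (2,10) → (φ(2),φ(10)) = (4,7) ∈ E(G2) ✓
  (2,11) → (φ(2),φ(11)) = (6,7) ∈ E(G2) ✓
  (3,4) → (φ(3),φ(4)) = (10,11) ∈ E(G2) ✓
  (3,9) → (φ(3),φ(9)) = (1,11) ∈ E(G2) ✓
  (3,10) → (φ(3),φ(10)) = (4,11) ∈ E(G2) ✓
  (4,5) → (φ(4),φ(5)) = (5,10) ∈ E(G2) ✓
  (4,9) → (φ(4),φ(9)) = (1,10) ∈ E(G2) ✓
  (4,11) → (φ(4),φ(11)) = (6,10) ∈ E(G2) ✓
  (5,9) → (φ(5),φ(9)) = (1,5) ∈ E(G2) ✓
  (5,11) → (φ(5),φ(11)) = (5,6) ∈ E(G2) ✓
  (6,7) → (φ(6),φ(7)) = (2,3) ∈ E(G2) ✓
  (6,8) → (φ(6),φ(8)) = (0,3) ∈ E(G2) ✓
  (6,9) → (φ(6),φ(9)) = (1,3) ∈ E(G2) ✓
  (6,11) → (φ(6),φ(11)) = (3,6) ∈ E(G2) ✓
  (7,8) → (φ(7),φ(8)) = (0,2) ∈ E(G2) ✓
  (7,9) → (φ(7),φ(9)) = (1,2) ∈ E(G2) ✓
  (7,11) → (φ(7),φ(11)) = (2,6) ∈ E(G2) ✓
  (8,10) → (φ(8),φ(10)) = (0,4) ∈ E(G2) ✓
  (10,11) → (φ(10),φ(11)) = (4,6) ∈ E(G2) ✓
All 40 edges of G1 map to edges of G2, and |E(G1)| = |E(G2)| = 40, so φ is a bijection on edges as well as vertices. Hence G1 ≅ G2.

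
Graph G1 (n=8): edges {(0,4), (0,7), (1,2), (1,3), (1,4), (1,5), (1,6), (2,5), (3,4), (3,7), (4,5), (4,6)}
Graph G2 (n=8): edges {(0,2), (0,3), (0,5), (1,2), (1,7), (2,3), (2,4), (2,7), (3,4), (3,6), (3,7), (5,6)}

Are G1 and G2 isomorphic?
Yes, isomorphic

The graphs are isomorphic.
One valid mapping φ: V(G1) → V(G2): 0→6, 1→2, 2→1, 3→0, 4→3, 5→7, 6→4, 7→5

Verify φ preserves adjacency — for each edge of G1, its image is an edge of G2:
  (0,4) → (φ(0),φ(4)) = (3,6) ∈ E(G2) ✓
  (0,7) → (φ(0),φ(7)) = (5,6) ∈ E(G2) ✓
  (1,2) → (φ(1),φ(2)) = (1,2) ∈ E(G2) ✓
  (1,3) → (φ(1),φ(3)) = (0,2) ∈ E(G2) ✓
  (1,4) → (φ(1),φ(4)) = (2,3) ∈ E(G2) ✓
  (1,5) → (φ(1),φ(5)) = (2,7) ∈ E(G2) ✓
  (1,6) → (φ(1),φ(6)) = (2,4) ∈ E(G2) ✓
  (2,5) → (φ(2),φ(5)) = (1,7) ∈ E(G2) ✓
  (3,4) → (φ(3),φ(4)) = (0,3) ∈ E(G2) ✓
  (3,7) → (φ(3),φ(7)) = (0,5) ∈ E(G2) ✓
  (4,5) → (φ(4),φ(5)) = (3,7) ∈ E(G2) ✓
  (4,6) → (φ(4),φ(6)) = (3,4) ∈ E(G2) ✓
All 12 edges of G1 map to edges of G2, and |E(G1)| = |E(G2)| = 12, so φ is a bijection on edges as well as vertices. Hence G1 ≅ G2.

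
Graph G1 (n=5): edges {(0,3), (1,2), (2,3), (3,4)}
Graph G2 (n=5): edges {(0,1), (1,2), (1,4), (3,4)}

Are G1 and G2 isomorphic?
Yes, isomorphic

The graphs are isomorphic.
One valid mapping φ: V(G1) → V(G2): 0→2, 1→3, 2→4, 3→1, 4→0

Verify φ preserves adjacency — for each edge of G1, its image is an edge of G2:
  (0,3) → (φ(0),φ(3)) = (1,2) ∈ E(G2) ✓
  (1,2) → (φ(1),φ(2)) = (3,4) ∈ E(G2) ✓
  (2,3) → (φ(2),φ(3)) = (1,4) ∈ E(G2) ✓
  (3,4) → (φ(3),φ(4)) = (0,1) ∈ E(G2) ✓
All 4 edges of G1 map to edges of G2, and |E(G1)| = |E(G2)| = 4, so φ is a bijection on edges as well as vertices. Hence G1 ≅ G2.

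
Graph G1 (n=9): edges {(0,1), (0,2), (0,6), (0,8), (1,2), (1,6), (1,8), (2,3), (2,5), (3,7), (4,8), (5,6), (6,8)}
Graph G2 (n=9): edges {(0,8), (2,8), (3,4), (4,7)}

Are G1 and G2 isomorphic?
No, not isomorphic

The graphs are NOT isomorphic.

Connected components of G1: 1 component(s) with vertex sets [[0, 1, 2, 3, 4, 5, 6, 7, 8]], sizes [9].
Connected components of G2: 5 component(s) with vertex sets [[1], [5], [6], [0, 2, 8], [3, 4, 7]], sizes [1, 1, 1, 3, 3].
The number of connected components (and the multiset of component sizes) is an isomorphism invariant — an isomorphism maps each component of G1 bijectively onto a component of G2. Since G1 has 1 component(s) and G2 has 5, they cannot be isomorphic.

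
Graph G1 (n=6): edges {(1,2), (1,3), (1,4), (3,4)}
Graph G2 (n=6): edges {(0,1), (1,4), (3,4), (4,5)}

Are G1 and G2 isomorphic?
No, not isomorphic

The graphs are NOT isomorphic.

Counting triangles (3-cliques): G1 has 1, G2 has 0.
Triangle count is an isomorphism invariant, so differing triangle counts rule out isomorphism.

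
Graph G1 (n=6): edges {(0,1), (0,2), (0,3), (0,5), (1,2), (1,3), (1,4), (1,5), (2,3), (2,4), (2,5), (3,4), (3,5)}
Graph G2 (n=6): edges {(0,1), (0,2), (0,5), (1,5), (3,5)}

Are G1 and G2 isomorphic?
No, not isomorphic

The graphs are NOT isomorphic.

Connected components of G1: 1 component(s) with vertex sets [[0, 1, 2, 3, 4, 5]], sizes [6].
Connected components of G2: 2 component(s) with vertex sets [[4], [0, 1, 2, 3, 5]], sizes [1, 5].
The number of connected components (and the multiset of component sizes) is an isomorphism invariant — an isomorphism maps each component of G1 bijectively onto a component of G2. Since G1 has 1 component(s) and G2 has 2, they cannot be isomorphic.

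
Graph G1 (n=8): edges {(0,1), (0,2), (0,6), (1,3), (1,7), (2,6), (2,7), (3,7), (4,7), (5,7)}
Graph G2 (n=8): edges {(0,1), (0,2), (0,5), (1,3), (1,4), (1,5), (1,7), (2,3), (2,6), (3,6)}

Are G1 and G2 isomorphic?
Yes, isomorphic

The graphs are isomorphic.
One valid mapping φ: V(G1) → V(G2): 0→2, 1→0, 2→3, 3→5, 4→7, 5→4, 6→6, 7→1

Verify φ preserves adjacency — for each edge of G1, its image is an edge of G2:
  (0,1) → (φ(0),φ(1)) = (0,2) ∈ E(G2) ✓
  (0,2) → (φ(0),φ(2)) = (2,3) ∈ E(G2) ✓
  (0,6) → (φ(0),φ(6)) = (2,6) ∈ E(G2) ✓
  (1,3) → (φ(1),φ(3)) = (0,5) ∈ E(G2) ✓
  (1,7) → (φ(1),φ(7)) = (0,1) ∈ E(G2) ✓
  (2,6) → (φ(2),φ(6)) = (3,6) ∈ E(G2) ✓
  (2,7) → (φ(2),φ(7)) = (1,3) ∈ E(G2) ✓
  (3,7) → (φ(3),φ(7)) = (1,5) ∈ E(G2) ✓
  (4,7) → (φ(4),φ(7)) = (1,7) ∈ E(G2) ✓
  (5,7) → (φ(5),φ(7)) = (1,4) ∈ E(G2) ✓
All 10 edges of G1 map to edges of G2, and |E(G1)| = |E(G2)| = 10, so φ is a bijection on edges as well as vertices. Hence G1 ≅ G2.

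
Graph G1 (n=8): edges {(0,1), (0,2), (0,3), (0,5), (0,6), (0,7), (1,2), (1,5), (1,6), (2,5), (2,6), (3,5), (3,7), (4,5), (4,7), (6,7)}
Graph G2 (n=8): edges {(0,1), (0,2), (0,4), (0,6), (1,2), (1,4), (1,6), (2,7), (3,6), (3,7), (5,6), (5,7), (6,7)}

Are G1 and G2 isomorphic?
No, not isomorphic

The graphs are NOT isomorphic.

Degrees in G1: deg(0)=6, deg(1)=4, deg(2)=4, deg(3)=3, deg(4)=2, deg(5)=5, deg(6)=4, deg(7)=4.
Sorted degree sequence of G1: [6, 5, 4, 4, 4, 4, 3, 2].
Degrees in G2: deg(0)=4, deg(1)=4, deg(2)=3, deg(3)=2, deg(4)=2, deg(5)=2, deg(6)=5, deg(7)=4.
Sorted degree sequence of G2: [5, 4, 4, 4, 3, 2, 2, 2].
The (sorted) degree sequence is an isomorphism invariant, so since G1 and G2 have different degree sequences they cannot be isomorphic.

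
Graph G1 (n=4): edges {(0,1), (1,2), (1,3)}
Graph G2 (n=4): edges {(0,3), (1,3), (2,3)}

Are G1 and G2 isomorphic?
Yes, isomorphic

The graphs are isomorphic.
One valid mapping φ: V(G1) → V(G2): 0→2, 1→3, 2→0, 3→1

Verify φ preserves adjacency — for each edge of G1, its image is an edge of G2:
  (0,1) → (φ(0),φ(1)) = (2,3) ∈ E(G2) ✓
  (1,2) → (φ(1),φ(2)) = (0,3) ∈ E(G2) ✓
  (1,3) → (φ(1),φ(3)) = (1,3) ∈ E(G2) ✓
All 3 edges of G1 map to edges of G2, and |E(G1)| = |E(G2)| = 3, so φ is a bijection on edges as well as vertices. Hence G1 ≅ G2.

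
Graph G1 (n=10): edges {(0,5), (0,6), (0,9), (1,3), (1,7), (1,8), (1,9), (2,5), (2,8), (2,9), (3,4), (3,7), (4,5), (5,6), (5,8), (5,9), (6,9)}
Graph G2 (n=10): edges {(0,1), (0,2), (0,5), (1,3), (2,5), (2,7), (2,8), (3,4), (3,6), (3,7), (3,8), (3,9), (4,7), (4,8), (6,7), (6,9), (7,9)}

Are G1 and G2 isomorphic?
Yes, isomorphic

The graphs are isomorphic.
One valid mapping φ: V(G1) → V(G2): 0→6, 1→2, 2→4, 3→0, 4→1, 5→3, 6→9, 7→5, 8→8, 9→7

Verify φ preserves adjacency — for each edge of G1, its image is an edge of G2:
  (0,5) → (φ(0),φ(5)) = (3,6) ∈ E(G2) ✓
  (0,6) → (φ(0),φ(6)) = (6,9) ∈ E(G2) ✓
  (0,9) → (φ(0),φ(9)) = (6,7) ∈ E(G2) ✓
  (1,3) → (φ(1),φ(3)) = (0,2) ∈ E(G2) ✓
  (1,7) → (φ(1),φ(7)) = (2,5) ∈ E(G2) ✓
  (1,8) → (φ(1),φ(8)) = (2,8) ∈ E(G2) ✓
  (1,9) → (φ(1),φ(9)) = (2,7) ∈ E(G2) ✓
  (2,5) → (φ(2),φ(5)) = (3,4) ∈ E(G2) ✓
  (2,8) → (φ(2),φ(8)) = (4,8) ∈ E(G2) ✓
  (2,9) → (φ(2),φ(9)) = (4,7) ∈ E(G2) ✓
  (3,4) → (φ(3),φ(4)) = (0,1) ∈ E(G2) ✓
  (3,7) → (φ(3),φ(7)) = (0,5) ∈ E(G2) ✓
  (4,5) → (φ(4),φ(5)) = (1,3) ∈ E(G2) ✓
  (5,6) → (φ(5),φ(6)) = (3,9) ∈ E(G2) ✓
  (5,8) → (φ(5),φ(8)) = (3,8) ∈ E(G2) ✓
  (5,9) → (φ(5),φ(9)) = (3,7) ∈ E(G2) ✓
  (6,9) → (φ(6),φ(9)) = (7,9) ∈ E(G2) ✓
All 17 edges of G1 map to edges of G2, and |E(G1)| = |E(G2)| = 17, so φ is a bijection on edges as well as vertices. Hence G1 ≅ G2.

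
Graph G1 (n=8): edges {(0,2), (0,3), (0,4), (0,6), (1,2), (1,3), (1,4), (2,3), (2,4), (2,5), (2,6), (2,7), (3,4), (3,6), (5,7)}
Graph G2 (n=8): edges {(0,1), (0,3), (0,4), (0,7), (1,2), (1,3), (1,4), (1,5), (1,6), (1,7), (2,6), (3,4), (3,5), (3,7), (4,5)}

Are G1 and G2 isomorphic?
Yes, isomorphic

The graphs are isomorphic.
One valid mapping φ: V(G1) → V(G2): 0→0, 1→5, 2→1, 3→3, 4→4, 5→2, 6→7, 7→6

Verify φ preserves adjacency — for each edge of G1, its image is an edge of G2:
  (0,2) → (φ(0),φ(2)) = (0,1) ∈ E(G2) ✓
  (0,3) → (φ(0),φ(3)) = (0,3) ∈ E(G2) ✓
  (0,4) → (φ(0),φ(4)) = (0,4) ∈ E(G2) ✓
  (0,6) → (φ(0),φ(6)) = (0,7) ∈ E(G2) ✓
  (1,2) → (φ(1),φ(2)) = (1,5) ∈ E(G2) ✓
  (1,3) → (φ(1),φ(3)) = (3,5) ∈ E(G2) ✓
  (1,4) → (φ(1),φ(4)) = (4,5) ∈ E(G2) ✓
  (2,3) → (φ(2),φ(3)) = (1,3) ∈ E(G2) ✓
  (2,4) → (φ(2),φ(4)) = (1,4) ∈ E(G2) ✓
  (2,5) → (φ(2),φ(5)) = (1,2) ∈ E(G2) ✓
  (2,6) → (φ(2),φ(6)) = (1,7) ∈ E(G2) ✓
  (2,7) → (φ(2),φ(7)) = (1,6) ∈ E(G2) ✓
  (3,4) → (φ(3),φ(4)) = (3,4) ∈ E(G2) ✓
  (3,6) → (φ(3),φ(6)) = (3,7) ∈ E(G2) ✓
  (5,7) → (φ(5),φ(7)) = (2,6) ∈ E(G2) ✓
All 15 edges of G1 map to edges of G2, and |E(G1)| = |E(G2)| = 15, so φ is a bijection on edges as well as vertices. Hence G1 ≅ G2.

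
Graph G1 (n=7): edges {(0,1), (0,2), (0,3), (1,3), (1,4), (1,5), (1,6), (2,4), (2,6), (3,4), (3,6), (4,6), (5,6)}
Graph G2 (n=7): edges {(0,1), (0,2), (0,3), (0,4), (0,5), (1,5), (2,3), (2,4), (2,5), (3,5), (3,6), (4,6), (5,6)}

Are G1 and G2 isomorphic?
Yes, isomorphic

The graphs are isomorphic.
One valid mapping φ: V(G1) → V(G2): 0→4, 1→0, 2→6, 3→2, 4→3, 5→1, 6→5

Verify φ preserves adjacency — for each edge of G1, its image is an edge of G2:
  (0,1) → (φ(0),φ(1)) = (0,4) ∈ E(G2) ✓
  (0,2) → (φ(0),φ(2)) = (4,6) ∈ E(G2) ✓
  (0,3) → (φ(0),φ(3)) = (2,4) ∈ E(G2) ✓
  (1,3) → (φ(1),φ(3)) = (0,2) ∈ E(G2) ✓
  (1,4) → (φ(1),φ(4)) = (0,3) ∈ E(G2) ✓
  (1,5) → (φ(1),φ(5)) = (0,1) ∈ E(G2) ✓
  (1,6) → (φ(1),φ(6)) = (0,5) ∈ E(G2) ✓
  (2,4) → (φ(2),φ(4)) = (3,6) ∈ E(G2) ✓
  (2,6) → (φ(2),φ(6)) = (5,6) ∈ E(G2) ✓
  (3,4) → (φ(3),φ(4)) = (2,3) ∈ E(G2) ✓
  (3,6) → (φ(3),φ(6)) = (2,5) ∈ E(G2) ✓
  (4,6) → (φ(4),φ(6)) = (3,5) ∈ E(G2) ✓
  (5,6) → (φ(5),φ(6)) = (1,5) ∈ E(G2) ✓
All 13 edges of G1 map to edges of G2, and |E(G1)| = |E(G2)| = 13, so φ is a bijection on edges as well as vertices. Hence G1 ≅ G2.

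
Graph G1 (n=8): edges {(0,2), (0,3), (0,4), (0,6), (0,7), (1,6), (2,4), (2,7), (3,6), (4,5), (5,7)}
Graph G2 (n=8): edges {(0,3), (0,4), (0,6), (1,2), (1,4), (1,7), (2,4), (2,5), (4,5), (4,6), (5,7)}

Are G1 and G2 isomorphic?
Yes, isomorphic

The graphs are isomorphic.
One valid mapping φ: V(G1) → V(G2): 0→4, 1→3, 2→2, 3→6, 4→5, 5→7, 6→0, 7→1

Verify φ preserves adjacency — for each edge of G1, its image is an edge of G2:
  (0,2) → (φ(0),φ(2)) = (2,4) ∈ E(G2) ✓
  (0,3) → (φ(0),φ(3)) = (4,6) ∈ E(G2) ✓
  (0,4) → (φ(0),φ(4)) = (4,5) ∈ E(G2) ✓
  (0,6) → (φ(0),φ(6)) = (0,4) ∈ E(G2) ✓
  (0,7) → (φ(0),φ(7)) = (1,4) ∈ E(G2) ✓
  (1,6) → (φ(1),φ(6)) = (0,3) ∈ E(G2) ✓
  (2,4) → (φ(2),φ(4)) = (2,5) ∈ E(G2) ✓
  (2,7) → (φ(2),φ(7)) = (1,2) ∈ E(G2) ✓
  (3,6) → (φ(3),φ(6)) = (0,6) ∈ E(G2) ✓
  (4,5) → (φ(4),φ(5)) = (5,7) ∈ E(G2) ✓
  (5,7) → (φ(5),φ(7)) = (1,7) ∈ E(G2) ✓
All 11 edges of G1 map to edges of G2, and |E(G1)| = |E(G2)| = 11, so φ is a bijection on edges as well as vertices. Hence G1 ≅ G2.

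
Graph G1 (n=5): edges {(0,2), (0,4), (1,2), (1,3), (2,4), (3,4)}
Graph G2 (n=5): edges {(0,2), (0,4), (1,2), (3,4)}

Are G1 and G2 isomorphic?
No, not isomorphic

The graphs are NOT isomorphic.

Counting edges: G1 has 6 edge(s); G2 has 4 edge(s).
Edge count is an isomorphism invariant (a bijection on vertices induces a bijection on edges), so differing edge counts rule out isomorphism.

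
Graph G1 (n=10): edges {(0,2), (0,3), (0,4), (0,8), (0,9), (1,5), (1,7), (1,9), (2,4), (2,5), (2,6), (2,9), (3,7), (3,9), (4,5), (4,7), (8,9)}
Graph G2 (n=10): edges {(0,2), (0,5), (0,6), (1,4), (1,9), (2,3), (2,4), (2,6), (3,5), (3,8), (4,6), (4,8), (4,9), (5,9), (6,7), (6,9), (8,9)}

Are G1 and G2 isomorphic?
Yes, isomorphic

The graphs are isomorphic.
One valid mapping φ: V(G1) → V(G2): 0→4, 1→5, 2→6, 3→8, 4→2, 5→0, 6→7, 7→3, 8→1, 9→9

Verify φ preserves adjacency — for each edge of G1, its image is an edge of G2:
  (0,2) → (φ(0),φ(2)) = (4,6) ∈ E(G2) ✓
  (0,3) → (φ(0),φ(3)) = (4,8) ∈ E(G2) ✓
  (0,4) → (φ(0),φ(4)) = (2,4) ∈ E(G2) ✓
  (0,8) → (φ(0),φ(8)) = (1,4) ∈ E(G2) ✓
  (0,9) → (φ(0),φ(9)) = (4,9) ∈ E(G2) ✓
  (1,5) → (φ(1),φ(5)) = (0,5) ∈ E(G2) ✓
  (1,7) → (φ(1),φ(7)) = (3,5) ∈ E(G2) ✓
  (1,9) → (φ(1),φ(9)) = (5,9) ∈ E(G2) ✓
  (2,4) → (φ(2),φ(4)) = (2,6) ∈ E(G2) ✓
  (2,5) → (φ(2),φ(5)) = (0,6) ∈ E(G2) ✓
  (2,6) → (φ(2),φ(6)) = (6,7) ∈ E(G2) ✓
  (2,9) → (φ(2),φ(9)) = (6,9) ∈ E(G2) ✓
  (3,7) → (φ(3),φ(7)) = (3,8) ∈ E(G2) ✓
  (3,9) → (φ(3),φ(9)) = (8,9) ∈ E(G2) ✓
  (4,5) → (φ(4),φ(5)) = (0,2) ∈ E(G2) ✓
  (4,7) → (φ(4),φ(7)) = (2,3) ∈ E(G2) ✓
  (8,9) → (φ(8),φ(9)) = (1,9) ∈ E(G2) ✓
All 17 edges of G1 map to edges of G2, and |E(G1)| = |E(G2)| = 17, so φ is a bijection on edges as well as vertices. Hence G1 ≅ G2.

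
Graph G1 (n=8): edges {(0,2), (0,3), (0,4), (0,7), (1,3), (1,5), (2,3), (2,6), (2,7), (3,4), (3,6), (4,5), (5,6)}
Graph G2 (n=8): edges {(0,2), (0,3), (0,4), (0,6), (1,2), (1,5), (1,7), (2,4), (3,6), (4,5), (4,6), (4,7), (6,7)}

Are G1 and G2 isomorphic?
Yes, isomorphic

The graphs are isomorphic.
One valid mapping φ: V(G1) → V(G2): 0→6, 1→5, 2→0, 3→4, 4→7, 5→1, 6→2, 7→3

Verify φ preserves adjacency — for each edge of G1, its image is an edge of G2:
  (0,2) → (φ(0),φ(2)) = (0,6) ∈ E(G2) ✓
  (0,3) → (φ(0),φ(3)) = (4,6) ∈ E(G2) ✓
  (0,4) → (φ(0),φ(4)) = (6,7) ∈ E(G2) ✓
  (0,7) → (φ(0),φ(7)) = (3,6) ∈ E(G2) ✓
  (1,3) → (φ(1),φ(3)) = (4,5) ∈ E(G2) ✓
  (1,5) → (φ(1),φ(5)) = (1,5) ∈ E(G2) ✓
  (2,3) → (φ(2),φ(3)) = (0,4) ∈ E(G2) ✓
  (2,6) → (φ(2),φ(6)) = (0,2) ∈ E(G2) ✓
  (2,7) → (φ(2),φ(7)) = (0,3) ∈ E(G2) ✓
  (3,4) → (φ(3),φ(4)) = (4,7) ∈ E(G2) ✓
  (3,6) → (φ(3),φ(6)) = (2,4) ∈ E(G2) ✓
  (4,5) → (φ(4),φ(5)) = (1,7) ∈ E(G2) ✓
  (5,6) → (φ(5),φ(6)) = (1,2) ∈ E(G2) ✓
All 13 edges of G1 map to edges of G2, and |E(G1)| = |E(G2)| = 13, so φ is a bijection on edges as well as vertices. Hence G1 ≅ G2.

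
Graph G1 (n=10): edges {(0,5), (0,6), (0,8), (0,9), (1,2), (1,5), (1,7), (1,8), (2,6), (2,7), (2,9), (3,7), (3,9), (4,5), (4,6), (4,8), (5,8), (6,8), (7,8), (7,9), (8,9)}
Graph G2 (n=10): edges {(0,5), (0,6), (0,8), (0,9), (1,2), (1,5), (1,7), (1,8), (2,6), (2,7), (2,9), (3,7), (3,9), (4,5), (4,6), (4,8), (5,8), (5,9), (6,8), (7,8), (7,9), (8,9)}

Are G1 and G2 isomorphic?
No, not isomorphic

The graphs are NOT isomorphic.

Counting edges: G1 has 21 edge(s); G2 has 22 edge(s).
Edge count is an isomorphism invariant (a bijection on vertices induces a bijection on edges), so differing edge counts rule out isomorphism.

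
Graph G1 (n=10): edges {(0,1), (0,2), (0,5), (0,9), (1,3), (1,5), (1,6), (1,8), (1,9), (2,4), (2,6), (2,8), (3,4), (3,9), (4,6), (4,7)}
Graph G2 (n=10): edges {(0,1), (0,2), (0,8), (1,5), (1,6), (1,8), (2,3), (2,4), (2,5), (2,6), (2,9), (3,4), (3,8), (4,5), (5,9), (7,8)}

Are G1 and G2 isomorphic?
Yes, isomorphic

The graphs are isomorphic.
One valid mapping φ: V(G1) → V(G2): 0→5, 1→2, 2→1, 3→3, 4→8, 5→9, 6→0, 7→7, 8→6, 9→4

Verify φ preserves adjacency — for each edge of G1, its image is an edge of G2:
  (0,1) → (φ(0),φ(1)) = (2,5) ∈ E(G2) ✓
  (0,2) → (φ(0),φ(2)) = (1,5) ∈ E(G2) ✓
  (0,5) → (φ(0),φ(5)) = (5,9) ∈ E(G2) ✓
  (0,9) → (φ(0),φ(9)) = (4,5) ∈ E(G2) ✓
  (1,3) → (φ(1),φ(3)) = (2,3) ∈ E(G2) ✓
  (1,5) → (φ(1),φ(5)) = (2,9) ∈ E(G2) ✓
  (1,6) → (φ(1),φ(6)) = (0,2) ∈ E(G2) ✓
  (1,8) → (φ(1),φ(8)) = (2,6) ∈ E(G2) ✓
  (1,9) → (φ(1),φ(9)) = (2,4) ∈ E(G2) ✓
  (2,4) → (φ(2),φ(4)) = (1,8) ∈ E(G2) ✓
  (2,6) → (φ(2),φ(6)) = (0,1) ∈ E(G2) ✓
  (2,8) → (φ(2),φ(8)) = (1,6) ∈ E(G2) ✓
  (3,4) → (φ(3),φ(4)) = (3,8) ∈ E(G2) ✓
  (3,9) → (φ(3),φ(9)) = (3,4) ∈ E(G2) ✓
  (4,6) → (φ(4),φ(6)) = (0,8) ∈ E(G2) ✓
  (4,7) → (φ(4),φ(7)) = (7,8) ∈ E(G2) ✓
All 16 edges of G1 map to edges of G2, and |E(G1)| = |E(G2)| = 16, so φ is a bijection on edges as well as vertices. Hence G1 ≅ G2.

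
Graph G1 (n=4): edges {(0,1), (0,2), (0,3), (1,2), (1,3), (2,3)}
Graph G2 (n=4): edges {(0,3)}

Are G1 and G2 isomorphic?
No, not isomorphic

The graphs are NOT isomorphic.

Counting triangles (3-cliques): G1 has 4, G2 has 0.
Triangle count is an isomorphism invariant, so differing triangle counts rule out isomorphism.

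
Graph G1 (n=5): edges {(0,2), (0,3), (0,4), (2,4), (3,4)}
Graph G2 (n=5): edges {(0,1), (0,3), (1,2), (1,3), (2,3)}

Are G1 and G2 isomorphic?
Yes, isomorphic

The graphs are isomorphic.
One valid mapping φ: V(G1) → V(G2): 0→3, 1→4, 2→2, 3→0, 4→1

Verify φ preserves adjacency — for each edge of G1, its image is an edge of G2:
  (0,2) → (φ(0),φ(2)) = (2,3) ∈ E(G2) ✓
  (0,3) → (φ(0),φ(3)) = (0,3) ∈ E(G2) ✓
  (0,4) → (φ(0),φ(4)) = (1,3) ∈ E(G2) ✓
  (2,4) → (φ(2),φ(4)) = (1,2) ∈ E(G2) ✓
  (3,4) → (φ(3),φ(4)) = (0,1) ∈ E(G2) ✓
All 5 edges of G1 map to edges of G2, and |E(G1)| = |E(G2)| = 5, so φ is a bijection on edges as well as vertices. Hence G1 ≅ G2.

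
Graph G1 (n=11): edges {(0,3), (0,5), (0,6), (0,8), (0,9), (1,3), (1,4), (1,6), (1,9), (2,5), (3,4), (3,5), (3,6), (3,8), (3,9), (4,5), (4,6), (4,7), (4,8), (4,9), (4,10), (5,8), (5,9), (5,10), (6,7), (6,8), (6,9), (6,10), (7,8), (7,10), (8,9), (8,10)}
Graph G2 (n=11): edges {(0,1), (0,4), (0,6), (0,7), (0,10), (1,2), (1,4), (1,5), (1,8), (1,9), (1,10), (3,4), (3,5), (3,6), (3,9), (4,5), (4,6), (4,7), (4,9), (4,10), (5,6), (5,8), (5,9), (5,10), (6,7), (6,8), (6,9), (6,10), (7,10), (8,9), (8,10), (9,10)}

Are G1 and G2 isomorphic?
Yes, isomorphic

The graphs are isomorphic.
One valid mapping φ: V(G1) → V(G2): 0→8, 1→3, 2→2, 3→5, 4→4, 5→1, 6→6, 7→7, 8→10, 9→9, 10→0

Verify φ preserves adjacency — for each edge of G1, its image is an edge of G2:
  (0,3) → (φ(0),φ(3)) = (5,8) ∈ E(G2) ✓
  (0,5) → (φ(0),φ(5)) = (1,8) ∈ E(G2) ✓
  (0,6) → (φ(0),φ(6)) = (6,8) ∈ E(G2) ✓
  (0,8) → (φ(0),φ(8)) = (8,10) ∈ E(G2) ✓
  (0,9) → (φ(0),φ(9)) = (8,9) ∈ E(G2) ✓
  (1,3) → (φ(1),φ(3)) = (3,5) ∈ E(G2) ✓
  (1,4) → (φ(1),φ(4)) = (3,4) ∈ E(G2) ✓
  (1,6) → (φ(1),φ(6)) = (3,6) ∈ E(G2) ✓
  (1,9) → (φ(1),φ(9)) = (3,9) ∈ E(G2) ✓
  (2,5) → (φ(2),φ(5)) = (1,2) ∈ E(G2) ✓
  (3,4) → (φ(3),φ(4)) = (4,5) ∈ E(G2) ✓
  (3,5) → (φ(3),φ(5)) = (1,5) ∈ E(G2) ✓
  (3,6) → (φ(3),φ(6)) = (5,6) ∈ E(G2) ✓
  (3,8) → (φ(3),φ(8)) = (5,10) ∈ E(G2) ✓
  (3,9) → (φ(3),φ(9)) = (5,9) ∈ E(G2) ✓
  (4,5) → (φ(4),φ(5)) = (1,4) ∈ E(G2) ✓
  (4,6) → (φ(4),φ(6)) = (4,6) ∈ E(G2) ✓
  (4,7) → (φ(4),φ(7)) = (4,7) ∈ E(G2) ✓
  (4,8) → (φ(4),φ(8)) = (4,10) ∈ E(G2) ✓
  (4,9) → (φ(4),φ(9)) = (4,9) ∈ E(G2) ✓
  (4,10) → (φ(4),φ(10)) = (0,4) ∈ E(G2) ✓
  (5,8) → (φ(5),φ(8)) = (1,10) ∈ E(G2) ✓
  (5,9) → (φ(5),φ(9)) = (1,9) ∈ E(G2) ✓
  (5,10) → (φ(5),φ(10)) = (0,1) ∈ E(G2) ✓
  (6,7) → (φ(6),φ(7)) = (6,7) ∈ E(G2) ✓
  (6,8) → (φ(6),φ(8)) = (6,10) ∈ E(G2) ✓
  (6,9) → (φ(6),φ(9)) = (6,9) ∈ E(G2) ✓
  (6,10) → (φ(6),φ(10)) = (0,6) ∈ E(G2) ✓
  (7,8) → (φ(7),φ(8)) = (7,10) ∈ E(G2) ✓
  (7,10) → (φ(7),φ(10)) = (0,7) ∈ E(G2) ✓
  (8,9) → (φ(8),φ(9)) = (9,10) ∈ E(G2) ✓
  (8,10) → (φ(8),φ(10)) = (0,10) ∈ E(G2) ✓
All 32 edges of G1 map to edges of G2, and |E(G1)| = |E(G2)| = 32, so φ is a bijection on edges as well as vertices. Hence G1 ≅ G2.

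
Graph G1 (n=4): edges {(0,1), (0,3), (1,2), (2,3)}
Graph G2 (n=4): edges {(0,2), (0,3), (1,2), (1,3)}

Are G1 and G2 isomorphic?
Yes, isomorphic

The graphs are isomorphic.
One valid mapping φ: V(G1) → V(G2): 0→0, 1→3, 2→1, 3→2

Verify φ preserves adjacency — for each edge of G1, its image is an edge of G2:
  (0,1) → (φ(0),φ(1)) = (0,3) ∈ E(G2) ✓
  (0,3) → (φ(0),φ(3)) = (0,2) ∈ E(G2) ✓
  (1,2) → (φ(1),φ(2)) = (1,3) ∈ E(G2) ✓
  (2,3) → (φ(2),φ(3)) = (1,2) ∈ E(G2) ✓
All 4 edges of G1 map to edges of G2, and |E(G1)| = |E(G2)| = 4, so φ is a bijection on edges as well as vertices. Hence G1 ≅ G2.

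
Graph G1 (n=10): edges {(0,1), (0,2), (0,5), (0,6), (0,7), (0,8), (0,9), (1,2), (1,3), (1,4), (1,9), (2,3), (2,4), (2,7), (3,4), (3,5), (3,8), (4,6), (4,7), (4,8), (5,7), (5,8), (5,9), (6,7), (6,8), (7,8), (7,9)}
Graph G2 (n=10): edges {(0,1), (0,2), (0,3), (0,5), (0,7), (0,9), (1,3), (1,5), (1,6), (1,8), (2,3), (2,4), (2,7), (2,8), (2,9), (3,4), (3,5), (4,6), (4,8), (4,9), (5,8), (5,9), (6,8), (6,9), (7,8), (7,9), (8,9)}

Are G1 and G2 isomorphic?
Yes, isomorphic

The graphs are isomorphic.
One valid mapping φ: V(G1) → V(G2): 0→8, 1→1, 2→5, 3→3, 4→0, 5→4, 6→7, 7→9, 8→2, 9→6

Verify φ preserves adjacency — for each edge of G1, its image is an edge of G2:
  (0,1) → (φ(0),φ(1)) = (1,8) ∈ E(G2) ✓
  (0,2) → (φ(0),φ(2)) = (5,8) ∈ E(G2) ✓
  (0,5) → (φ(0),φ(5)) = (4,8) ∈ E(G2) ✓
  (0,6) → (φ(0),φ(6)) = (7,8) ∈ E(G2) ✓
  (0,7) → (φ(0),φ(7)) = (8,9) ∈ E(G2) ✓
  (0,8) → (φ(0),φ(8)) = (2,8) ∈ E(G2) ✓
  (0,9) → (φ(0),φ(9)) = (6,8) ∈ E(G2) ✓
  (1,2) → (φ(1),φ(2)) = (1,5) ∈ E(G2) ✓
  (1,3) → (φ(1),φ(3)) = (1,3) ∈ E(G2) ✓
  (1,4) → (φ(1),φ(4)) = (0,1) ∈ E(G2) ✓
  (1,9) → (φ(1),φ(9)) = (1,6) ∈ E(G2) ✓
  (2,3) → (φ(2),φ(3)) = (3,5) ∈ E(G2) ✓
  (2,4) → (φ(2),φ(4)) = (0,5) ∈ E(G2) ✓
  (2,7) → (φ(2),φ(7)) = (5,9) ∈ E(G2) ✓
  (3,4) → (φ(3),φ(4)) = (0,3) ∈ E(G2) ✓
  (3,5) → (φ(3),φ(5)) = (3,4) ∈ E(G2) ✓
  (3,8) → (φ(3),φ(8)) = (2,3) ∈ E(G2) ✓
  (4,6) → (φ(4),φ(6)) = (0,7) ∈ E(G2) ✓
  (4,7) → (φ(4),φ(7)) = (0,9) ∈ E(G2) ✓
  (4,8) → (φ(4),φ(8)) = (0,2) ∈ E(G2) ✓
  (5,7) → (φ(5),φ(7)) = (4,9) ∈ E(G2) ✓
  (5,8) → (φ(5),φ(8)) = (2,4) ∈ E(G2) ✓
  (5,9) → (φ(5),φ(9)) = (4,6) ∈ E(G2) ✓
  (6,7) → (φ(6),φ(7)) = (7,9) ∈ E(G2) ✓
  (6,8) → (φ(6),φ(8)) = (2,7) ∈ E(G2) ✓
  (7,8) → (φ(7),φ(8)) = (2,9) ∈ E(G2) ✓
  (7,9) → (φ(7),φ(9)) = (6,9) ∈ E(G2) ✓
All 27 edges of G1 map to edges of G2, and |E(G1)| = |E(G2)| = 27, so φ is a bijection on edges as well as vertices. Hence G1 ≅ G2.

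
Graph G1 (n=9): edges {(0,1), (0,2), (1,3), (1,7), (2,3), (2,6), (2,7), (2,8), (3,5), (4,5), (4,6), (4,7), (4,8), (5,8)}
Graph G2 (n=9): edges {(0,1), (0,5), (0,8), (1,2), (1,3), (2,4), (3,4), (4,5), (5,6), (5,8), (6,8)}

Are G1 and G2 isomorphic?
No, not isomorphic

The graphs are NOT isomorphic.

Connected components of G1: 1 component(s) with vertex sets [[0, 1, 2, 3, 4, 5, 6, 7, 8]], sizes [9].
Connected components of G2: 2 component(s) with vertex sets [[7], [0, 1, 2, 3, 4, 5, 6, 8]], sizes [1, 8].
The number of connected components (and the multiset of component sizes) is an isomorphism invariant — an isomorphism maps each component of G1 bijectively onto a component of G2. Since G1 has 1 component(s) and G2 has 2, they cannot be isomorphic.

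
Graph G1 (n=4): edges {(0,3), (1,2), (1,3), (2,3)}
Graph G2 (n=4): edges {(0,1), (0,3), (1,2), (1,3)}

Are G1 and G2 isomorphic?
Yes, isomorphic

The graphs are isomorphic.
One valid mapping φ: V(G1) → V(G2): 0→2, 1→3, 2→0, 3→1

Verify φ preserves adjacency — for each edge of G1, its image is an edge of G2:
  (0,3) → (φ(0),φ(3)) = (1,2) ∈ E(G2) ✓
  (1,2) → (φ(1),φ(2)) = (0,3) ∈ E(G2) ✓
  (1,3) → (φ(1),φ(3)) = (1,3) ∈ E(G2) ✓
  (2,3) → (φ(2),φ(3)) = (0,1) ∈ E(G2) ✓
All 4 edges of G1 map to edges of G2, and |E(G1)| = |E(G2)| = 4, so φ is a bijection on edges as well as vertices. Hence G1 ≅ G2.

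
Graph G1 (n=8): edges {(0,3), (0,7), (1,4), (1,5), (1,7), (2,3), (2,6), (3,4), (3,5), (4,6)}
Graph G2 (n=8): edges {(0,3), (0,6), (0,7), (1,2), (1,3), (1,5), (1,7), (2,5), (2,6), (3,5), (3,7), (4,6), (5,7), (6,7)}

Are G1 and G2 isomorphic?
No, not isomorphic

The graphs are NOT isomorphic.

Degrees in G1: deg(0)=2, deg(1)=3, deg(2)=2, deg(3)=4, deg(4)=3, deg(5)=2, deg(6)=2, deg(7)=2.
Sorted degree sequence of G1: [4, 3, 3, 2, 2, 2, 2, 2].
Degrees in G2: deg(0)=3, deg(1)=4, deg(2)=3, deg(3)=4, deg(4)=1, deg(5)=4, deg(6)=4, deg(7)=5.
Sorted degree sequence of G2: [5, 4, 4, 4, 4, 3, 3, 1].
The (sorted) degree sequence is an isomorphism invariant, so since G1 and G2 have different degree sequences they cannot be isomorphic.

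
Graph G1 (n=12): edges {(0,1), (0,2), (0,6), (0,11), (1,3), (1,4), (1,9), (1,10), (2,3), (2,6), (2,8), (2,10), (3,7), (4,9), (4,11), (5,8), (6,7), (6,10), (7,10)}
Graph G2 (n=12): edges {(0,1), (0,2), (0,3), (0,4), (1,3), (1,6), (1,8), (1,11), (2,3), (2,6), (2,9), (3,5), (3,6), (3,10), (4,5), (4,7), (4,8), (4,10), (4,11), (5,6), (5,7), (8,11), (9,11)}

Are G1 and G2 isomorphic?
No, not isomorphic

The graphs are NOT isomorphic.

Degrees in G1: deg(0)=4, deg(1)=5, deg(2)=5, deg(3)=3, deg(4)=3, deg(5)=1, deg(6)=4, deg(7)=3, deg(8)=2, deg(9)=2, deg(10)=4, deg(11)=2.
Sorted degree sequence of G1: [5, 5, 4, 4, 4, 3, 3, 3, 2, 2, 2, 1].
Degrees in G2: deg(0)=4, deg(1)=5, deg(2)=4, deg(3)=6, deg(4)=6, deg(5)=4, deg(6)=4, deg(7)=2, deg(8)=3, deg(9)=2, deg(10)=2, deg(11)=4.
Sorted degree sequence of G2: [6, 6, 5, 4, 4, 4, 4, 4, 3, 2, 2, 2].
The (sorted) degree sequence is an isomorphism invariant, so since G1 and G2 have different degree sequences they cannot be isomorphic.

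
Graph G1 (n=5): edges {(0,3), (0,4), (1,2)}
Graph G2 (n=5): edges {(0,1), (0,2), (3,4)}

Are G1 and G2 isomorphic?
Yes, isomorphic

The graphs are isomorphic.
One valid mapping φ: V(G1) → V(G2): 0→0, 1→4, 2→3, 3→1, 4→2

Verify φ preserves adjacency — for each edge of G1, its image is an edge of G2:
  (0,3) → (φ(0),φ(3)) = (0,1) ∈ E(G2) ✓
  (0,4) → (φ(0),φ(4)) = (0,2) ∈ E(G2) ✓
  (1,2) → (φ(1),φ(2)) = (3,4) ∈ E(G2) ✓
All 3 edges of G1 map to edges of G2, and |E(G1)| = |E(G2)| = 3, so φ is a bijection on edges as well as vertices. Hence G1 ≅ G2.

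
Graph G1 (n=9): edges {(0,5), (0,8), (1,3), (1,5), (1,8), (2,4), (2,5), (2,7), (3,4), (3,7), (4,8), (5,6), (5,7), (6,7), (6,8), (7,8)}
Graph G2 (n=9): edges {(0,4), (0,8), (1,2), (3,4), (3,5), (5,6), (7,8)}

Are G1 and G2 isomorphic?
No, not isomorphic

The graphs are NOT isomorphic.

Connected components of G1: 1 component(s) with vertex sets [[0, 1, 2, 3, 4, 5, 6, 7, 8]], sizes [9].
Connected components of G2: 2 component(s) with vertex sets [[1, 2], [0, 3, 4, 5, 6, 7, 8]], sizes [2, 7].
The number of connected components (and the multiset of component sizes) is an isomorphism invariant — an isomorphism maps each component of G1 bijectively onto a component of G2. Since G1 has 1 component(s) and G2 has 2, they cannot be isomorphic.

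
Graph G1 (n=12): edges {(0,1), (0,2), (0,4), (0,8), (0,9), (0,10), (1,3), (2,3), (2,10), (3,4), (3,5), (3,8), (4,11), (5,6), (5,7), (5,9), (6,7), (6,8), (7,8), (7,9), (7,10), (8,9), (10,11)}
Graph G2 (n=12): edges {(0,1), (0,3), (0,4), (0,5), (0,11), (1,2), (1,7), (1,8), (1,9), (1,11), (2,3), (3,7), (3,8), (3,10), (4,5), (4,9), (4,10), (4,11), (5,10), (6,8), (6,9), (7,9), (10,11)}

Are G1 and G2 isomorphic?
Yes, isomorphic

The graphs are isomorphic.
One valid mapping φ: V(G1) → V(G2): 0→1, 1→2, 2→7, 3→3, 4→8, 5→10, 6→5, 7→4, 8→0, 9→11, 10→9, 11→6

Verify φ preserves adjacency — for each edge of G1, its image is an edge of G2:
  (0,1) → (φ(0),φ(1)) = (1,2) ∈ E(G2) ✓
  (0,2) → (φ(0),φ(2)) = (1,7) ∈ E(G2) ✓
  (0,4) → (φ(0),φ(4)) = (1,8) ∈ E(G2) ✓
  (0,8) → (φ(0),φ(8)) = (0,1) ∈ E(G2) ✓
  (0,9) → (φ(0),φ(9)) = (1,11) ∈ E(G2) ✓
  (0,10) → (φ(0),φ(10)) = (1,9) ∈ E(G2) ✓
  (1,3) → (φ(1),φ(3)) = (2,3) ∈ E(G2) ✓
  (2,3) → (φ(2),φ(3)) = (3,7) ∈ E(G2) ✓
  (2,10) → (φ(2),φ(10)) = (7,9) ∈ E(G2) ✓
  (3,4) → (φ(3),φ(4)) = (3,8) ∈ E(G2) ✓
  (3,5) → (φ(3),φ(5)) = (3,10) ∈ E(G2) ✓
  (3,8) → (φ(3),φ(8)) = (0,3) ∈ E(G2) ✓
  (4,11) → (φ(4),φ(11)) = (6,8) ∈ E(G2) ✓
  (5,6) → (φ(5),φ(6)) = (5,10) ∈ E(G2) ✓
  (5,7) → (φ(5),φ(7)) = (4,10) ∈ E(G2) ✓
  (5,9) → (φ(5),φ(9)) = (10,11) ∈ E(G2) ✓
  (6,7) → (φ(6),φ(7)) = (4,5) ∈ E(G2) ✓
  (6,8) → (φ(6),φ(8)) = (0,5) ∈ E(G2) ✓
  (7,8) → (φ(7),φ(8)) = (0,4) ∈ E(G2) ✓
  (7,9) → (φ(7),φ(9)) = (4,11) ∈ E(G2) ✓
  (7,10) → (φ(7),φ(10)) = (4,9) ∈ E(G2) ✓
  (8,9) → (φ(8),φ(9)) = (0,11) ∈ E(G2) ✓
  (10,11) → (φ(10),φ(11)) = (6,9) ∈ E(G2) ✓
All 23 edges of G1 map to edges of G2, and |E(G1)| = |E(G2)| = 23, so φ is a bijection on edges as well as vertices. Hence G1 ≅ G2.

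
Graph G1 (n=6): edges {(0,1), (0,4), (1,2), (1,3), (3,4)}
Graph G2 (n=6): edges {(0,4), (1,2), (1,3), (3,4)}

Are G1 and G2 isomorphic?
No, not isomorphic

The graphs are NOT isomorphic.

Counting edges: G1 has 5 edge(s); G2 has 4 edge(s).
Edge count is an isomorphism invariant (a bijection on vertices induces a bijection on edges), so differing edge counts rule out isomorphism.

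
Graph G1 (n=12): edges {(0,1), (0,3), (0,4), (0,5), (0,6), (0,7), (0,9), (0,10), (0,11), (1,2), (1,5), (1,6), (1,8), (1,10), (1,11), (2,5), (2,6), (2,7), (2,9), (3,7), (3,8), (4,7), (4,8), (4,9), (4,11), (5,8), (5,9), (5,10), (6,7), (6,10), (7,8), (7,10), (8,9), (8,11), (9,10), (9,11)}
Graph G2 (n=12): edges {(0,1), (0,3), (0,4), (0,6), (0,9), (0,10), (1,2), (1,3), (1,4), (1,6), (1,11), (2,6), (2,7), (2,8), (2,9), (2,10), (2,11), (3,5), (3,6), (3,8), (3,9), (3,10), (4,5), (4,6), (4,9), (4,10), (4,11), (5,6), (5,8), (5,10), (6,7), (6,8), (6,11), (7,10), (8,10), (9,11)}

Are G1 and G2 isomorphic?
Yes, isomorphic

The graphs are isomorphic.
One valid mapping φ: V(G1) → V(G2): 0→6, 1→4, 2→9, 3→7, 4→8, 5→0, 6→11, 7→2, 8→10, 9→3, 10→1, 11→5

Verify φ preserves adjacency — for each edge of G1, its image is an edge of G2:
  (0,1) → (φ(0),φ(1)) = (4,6) ∈ E(G2) ✓
  (0,3) → (φ(0),φ(3)) = (6,7) ∈ E(G2) ✓
  (0,4) → (φ(0),φ(4)) = (6,8) ∈ E(G2) ✓
  (0,5) → (φ(0),φ(5)) = (0,6) ∈ E(G2) ✓
  (0,6) → (φ(0),φ(6)) = (6,11) ∈ E(G2) ✓
  (0,7) → (φ(0),φ(7)) = (2,6) ∈ E(G2) ✓
  (0,9) → (φ(0),φ(9)) = (3,6) ∈ E(G2) ✓
  (0,10) → (φ(0),φ(10)) = (1,6) ∈ E(G2) ✓
  (0,11) → (φ(0),φ(11)) = (5,6) ∈ E(G2) ✓
  (1,2) → (φ(1),φ(2)) = (4,9) ∈ E(G2) ✓
  (1,5) → (φ(1),φ(5)) = (0,4) ∈ E(G2) ✓
  (1,6) → (φ(1),φ(6)) = (4,11) ∈ E(G2) ✓
  (1,8) → (φ(1),φ(8)) = (4,10) ∈ E(G2) ✓
  (1,10) → (φ(1),φ(10)) = (1,4) ∈ E(G2) ✓
  (1,11) → (φ(1),φ(11)) = (4,5) ∈ E(G2) ✓
  (2,5) → (φ(2),φ(5)) = (0,9) ∈ E(G2) ✓
  (2,6) → (φ(2),φ(6)) = (9,11) ∈ E(G2) ✓
  (2,7) → (φ(2),φ(7)) = (2,9) ∈ E(G2) ✓
  (2,9) → (φ(2),φ(9)) = (3,9) ∈ E(G2) ✓
  (3,7) → (φ(3),φ(7)) = (2,7) ∈ E(G2) ✓
  (3,8) → (φ(3),φ(8)) = (7,10) ∈ E(G2) ✓
  (4,7) → (φ(4),φ(7)) = (2,8) ∈ E(G2) ✓
  (4,8) → (φ(4),φ(8)) = (8,10) ∈ E(G2) ✓
  (4,9) → (φ(4),φ(9)) = (3,8) ∈ E(G2) ✓
  (4,11) → (φ(4),φ(11)) = (5,8) ∈ E(G2) ✓
  (5,8) → (φ(5),φ(8)) = (0,10) ∈ E(G2) ✓
  (5,9) → (φ(5),φ(9)) = (0,3) ∈ E(G2) ✓
  (5,10) → (φ(5),φ(10)) = (0,1) ∈ E(G2) ✓
  (6,7) → (φ(6),φ(7)) = (2,11) ∈ E(G2) ✓
  (6,10) → (φ(6),φ(10)) = (1,11) ∈ E(G2) ✓
  (7,8) → (φ(7),φ(8)) = (2,10) ∈ E(G2) ✓
  (7,10) → (φ(7),φ(10)) = (1,2) ∈ E(G2) ✓
  (8,9) → (φ(8),φ(9)) = (3,10) ∈ E(G2) ✓
  (8,11) → (φ(8),φ(11)) = (5,10) ∈ E(G2) ✓
  (9,10) → (φ(9),φ(10)) = (1,3) ∈ E(G2) ✓
  (9,11) → (φ(9),φ(11)) = (3,5) ∈ E(G2) ✓
All 36 edges of G1 map to edges of G2, and |E(G1)| = |E(G2)| = 36, so φ is a bijection on edges as well as vertices. Hence G1 ≅ G2.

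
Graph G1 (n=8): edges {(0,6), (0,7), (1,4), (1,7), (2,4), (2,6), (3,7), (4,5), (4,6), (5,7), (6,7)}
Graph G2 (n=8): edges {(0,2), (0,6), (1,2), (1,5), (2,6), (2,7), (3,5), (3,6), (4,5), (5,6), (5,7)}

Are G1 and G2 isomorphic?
Yes, isomorphic

The graphs are isomorphic.
One valid mapping φ: V(G1) → V(G2): 0→3, 1→7, 2→0, 3→4, 4→2, 5→1, 6→6, 7→5

Verify φ preserves adjacency — for each edge of G1, its image is an edge of G2:
  (0,6) → (φ(0),φ(6)) = (3,6) ∈ E(G2) ✓
  (0,7) → (φ(0),φ(7)) = (3,5) ∈ E(G2) ✓
  (1,4) → (φ(1),φ(4)) = (2,7) ∈ E(G2) ✓
  (1,7) → (φ(1),φ(7)) = (5,7) ∈ E(G2) ✓
  (2,4) → (φ(2),φ(4)) = (0,2) ∈ E(G2) ✓
  (2,6) → (φ(2),φ(6)) = (0,6) ∈ E(G2) ✓
  (3,7) → (φ(3),φ(7)) = (4,5) ∈ E(G2) ✓
  (4,5) → (φ(4),φ(5)) = (1,2) ∈ E(G2) ✓
  (4,6) → (φ(4),φ(6)) = (2,6) ∈ E(G2) ✓
  (5,7) → (φ(5),φ(7)) = (1,5) ∈ E(G2) ✓
  (6,7) → (φ(6),φ(7)) = (5,6) ∈ E(G2) ✓
All 11 edges of G1 map to edges of G2, and |E(G1)| = |E(G2)| = 11, so φ is a bijection on edges as well as vertices. Hence G1 ≅ G2.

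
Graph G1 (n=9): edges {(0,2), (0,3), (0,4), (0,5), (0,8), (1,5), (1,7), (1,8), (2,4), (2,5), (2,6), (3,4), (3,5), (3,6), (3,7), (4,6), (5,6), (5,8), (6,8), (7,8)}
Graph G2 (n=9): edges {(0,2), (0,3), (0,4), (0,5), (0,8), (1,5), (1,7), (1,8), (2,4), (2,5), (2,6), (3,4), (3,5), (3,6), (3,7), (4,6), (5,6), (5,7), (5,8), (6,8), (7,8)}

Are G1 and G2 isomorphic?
No, not isomorphic

The graphs are NOT isomorphic.

Counting edges: G1 has 20 edge(s); G2 has 21 edge(s).
Edge count is an isomorphism invariant (a bijection on vertices induces a bijection on edges), so differing edge counts rule out isomorphism.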